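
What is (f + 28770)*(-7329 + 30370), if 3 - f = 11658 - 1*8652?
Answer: 593697447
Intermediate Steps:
f = -3003 (f = 3 - (11658 - 1*8652) = 3 - (11658 - 8652) = 3 - 1*3006 = 3 - 3006 = -3003)
(f + 28770)*(-7329 + 30370) = (-3003 + 28770)*(-7329 + 30370) = 25767*23041 = 593697447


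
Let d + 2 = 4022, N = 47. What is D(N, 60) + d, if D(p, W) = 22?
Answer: 4042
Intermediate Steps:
d = 4020 (d = -2 + 4022 = 4020)
D(N, 60) + d = 22 + 4020 = 4042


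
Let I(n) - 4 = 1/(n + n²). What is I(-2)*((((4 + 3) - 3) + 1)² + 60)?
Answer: 765/2 ≈ 382.50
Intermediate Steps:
I(n) = 4 + 1/(n + n²)
I(-2)*((((4 + 3) - 3) + 1)² + 60) = ((1 + 4*(-2) + 4*(-2)²)/((-2)*(1 - 2)))*((((4 + 3) - 3) + 1)² + 60) = (-½*(1 - 8 + 4*4)/(-1))*(((7 - 3) + 1)² + 60) = (-½*(-1)*(1 - 8 + 16))*((4 + 1)² + 60) = (-½*(-1)*9)*(5² + 60) = 9*(25 + 60)/2 = (9/2)*85 = 765/2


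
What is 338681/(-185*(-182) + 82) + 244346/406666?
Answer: 72988606869/6862895416 ≈ 10.635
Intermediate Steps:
338681/(-185*(-182) + 82) + 244346/406666 = 338681/(33670 + 82) + 244346*(1/406666) = 338681/33752 + 122173/203333 = 72988606869/6862895416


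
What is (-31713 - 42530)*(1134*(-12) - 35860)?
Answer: 3672652724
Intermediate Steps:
(-31713 - 42530)*(1134*(-12) - 35860) = -74243*(-13608 - 35860) = -74243*(-49468) = 3672652724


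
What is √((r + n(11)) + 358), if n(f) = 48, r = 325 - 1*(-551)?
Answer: √1282 ≈ 35.805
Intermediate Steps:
r = 876 (r = 325 + 551 = 876)
√((r + n(11)) + 358) = √((876 + 48) + 358) = √(924 + 358) = √1282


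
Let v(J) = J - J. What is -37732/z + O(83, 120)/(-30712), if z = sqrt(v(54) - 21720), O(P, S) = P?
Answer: -83/30712 + 9433*I*sqrt(5430)/2715 ≈ -0.0027025 + 256.02*I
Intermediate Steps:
v(J) = 0
z = 2*I*sqrt(5430) (z = sqrt(0 - 21720) = sqrt(-21720) = 2*I*sqrt(5430) ≈ 147.38*I)
-37732/z + O(83, 120)/(-30712) = -37732*(-I*sqrt(5430)/10860) + 83/(-30712) = -(-9433)*I*sqrt(5430)/2715 + 83*(-1/30712) = 9433*I*sqrt(5430)/2715 - 83/30712 = -83/30712 + 9433*I*sqrt(5430)/2715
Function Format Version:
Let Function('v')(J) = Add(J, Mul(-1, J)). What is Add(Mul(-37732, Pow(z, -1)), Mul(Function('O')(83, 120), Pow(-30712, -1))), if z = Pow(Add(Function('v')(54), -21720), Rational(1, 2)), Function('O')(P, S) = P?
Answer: Add(Rational(-83, 30712), Mul(Rational(9433, 2715), I, Pow(5430, Rational(1, 2)))) ≈ Add(-0.0027025, Mul(256.02, I))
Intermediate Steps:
Function('v')(J) = 0
z = Mul(2, I, Pow(5430, Rational(1, 2))) (z = Pow(Add(0, -21720), Rational(1, 2)) = Pow(-21720, Rational(1, 2)) = Mul(2, I, Pow(5430, Rational(1, 2))) ≈ Mul(147.38, I))
Add(Mul(-37732, Pow(z, -1)), Mul(Function('O')(83, 120), Pow(-30712, -1))) = Add(Mul(-37732, Pow(Mul(2, I, Pow(5430, Rational(1, 2))), -1)), Mul(83, Pow(-30712, -1))) = Add(Mul(-37732, Mul(Rational(-1, 10860), I, Pow(5430, Rational(1, 2)))), Mul(83, Rational(-1, 30712))) = Add(Mul(Rational(9433, 2715), I, Pow(5430, Rational(1, 2))), Rational(-83, 30712)) = Add(Rational(-83, 30712), Mul(Rational(9433, 2715), I, Pow(5430, Rational(1, 2))))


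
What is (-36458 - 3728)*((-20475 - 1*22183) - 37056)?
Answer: 3203386804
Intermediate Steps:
(-36458 - 3728)*((-20475 - 1*22183) - 37056) = -40186*((-20475 - 22183) - 37056) = -40186*(-42658 - 37056) = -40186*(-79714) = 3203386804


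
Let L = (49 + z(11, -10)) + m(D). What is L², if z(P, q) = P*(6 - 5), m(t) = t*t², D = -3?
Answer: 1089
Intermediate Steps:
m(t) = t³
z(P, q) = P (z(P, q) = P*1 = P)
L = 33 (L = (49 + 11) + (-3)³ = 60 - 27 = 33)
L² = 33² = 1089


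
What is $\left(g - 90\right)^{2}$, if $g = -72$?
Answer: $26244$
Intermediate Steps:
$\left(g - 90\right)^{2} = \left(-72 - 90\right)^{2} = \left(-162\right)^{2} = 26244$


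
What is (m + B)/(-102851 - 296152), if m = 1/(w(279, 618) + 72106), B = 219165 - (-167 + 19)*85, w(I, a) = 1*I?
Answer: -16774861826/28881832155 ≈ -0.58081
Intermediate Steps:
w(I, a) = I
B = 231745 (B = 219165 - (-148)*85 = 219165 - 1*(-12580) = 219165 + 12580 = 231745)
m = 1/72385 (m = 1/(279 + 72106) = 1/72385 ≈ 1.3815e-5)
(m + B)/(-102851 - 296152) = (1/72385 + 231745)/(-102851 - 296152) = (16774861826/72385)/(-399003) = (16774861826/72385)*(-1/399003) = -16774861826/28881832155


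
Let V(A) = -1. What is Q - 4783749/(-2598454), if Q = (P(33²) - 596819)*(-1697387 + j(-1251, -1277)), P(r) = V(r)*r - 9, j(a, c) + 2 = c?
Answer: 2639149112345079537/2598454 ≈ 1.0157e+12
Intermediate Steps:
j(a, c) = -2 + c
P(r) = -9 - r (P(r) = -r - 9 = -9 - r)
Q = 1015661278722 (Q = ((-9 - 1*33²) - 596819)*(-1697387 + (-2 - 1277)) = ((-9 - 1*1089) - 596819)*(-1697387 - 1279) = ((-9 - 1089) - 596819)*(-1698666) = (-1098 - 596819)*(-1698666) = -597917*(-1698666) = 1015661278722)
Q - 4783749/(-2598454) = 1015661278722 - 4783749/(-2598454) = 1015661278722 - 4783749*(-1/2598454) = 1015661278722 + 4783749/2598454 = 2639149112345079537/2598454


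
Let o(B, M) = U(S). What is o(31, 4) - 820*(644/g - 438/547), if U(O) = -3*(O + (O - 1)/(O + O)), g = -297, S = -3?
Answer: 396667493/162459 ≈ 2441.6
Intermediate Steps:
U(O) = -3*O - 3*(-1 + O)/(2*O) (U(O) = -3*(O + (-1 + O)/((2*O))) = -3*(O + (-1 + O)*(1/(2*O))) = -3*(O + (-1 + O)/(2*O)) = -3*O - 3*(-1 + O)/(2*O))
o(B, M) = 7 (o(B, M) = -3/2 - 3*(-3) + (3/2)/(-3) = -3/2 + 9 + (3/2)*(-1/3) = -3/2 + 9 - 1/2 = 7)
o(31, 4) - 820*(644/g - 438/547) = 7 - 820*(644/(-297) - 438/547) = 7 - 820*(644*(-1/297) - 438*1/547) = 7 - 820*(-644/297 - 438/547) = 7 - 820*(-482354/162459) = 7 + 395530280/162459 = 396667493/162459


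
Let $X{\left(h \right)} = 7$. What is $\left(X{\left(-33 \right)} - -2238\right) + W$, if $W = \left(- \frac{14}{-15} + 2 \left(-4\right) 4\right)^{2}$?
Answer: $\frac{722281}{225} \approx 3210.1$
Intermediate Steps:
$W = \frac{217156}{225}$ ($W = \left(\left(-14\right) \left(- \frac{1}{15}\right) - 32\right)^{2} = \left(\frac{14}{15} - 32\right)^{2} = \left(- \frac{466}{15}\right)^{2} = \frac{217156}{225} \approx 965.14$)
$\left(X{\left(-33 \right)} - -2238\right) + W = \left(7 - -2238\right) + \frac{217156}{225} = \left(7 + 2238\right) + \frac{217156}{225} = 2245 + \frac{217156}{225} = \frac{722281}{225}$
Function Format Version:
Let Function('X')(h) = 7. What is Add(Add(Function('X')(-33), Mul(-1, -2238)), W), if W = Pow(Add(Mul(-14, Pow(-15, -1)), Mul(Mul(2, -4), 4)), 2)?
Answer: Rational(722281, 225) ≈ 3210.1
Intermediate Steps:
W = Rational(217156, 225) (W = Pow(Add(Mul(-14, Rational(-1, 15)), Mul(-8, 4)), 2) = Pow(Add(Rational(14, 15), -32), 2) = Pow(Rational(-466, 15), 2) = Rational(217156, 225) ≈ 965.14)
Add(Add(Function('X')(-33), Mul(-1, -2238)), W) = Add(Add(7, Mul(-1, -2238)), Rational(217156, 225)) = Add(Add(7, 2238), Rational(217156, 225)) = Add(2245, Rational(217156, 225)) = Rational(722281, 225)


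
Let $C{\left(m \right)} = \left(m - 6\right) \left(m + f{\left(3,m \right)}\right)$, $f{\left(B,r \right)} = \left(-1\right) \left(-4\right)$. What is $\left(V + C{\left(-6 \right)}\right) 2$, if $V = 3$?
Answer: $54$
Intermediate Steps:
$f{\left(B,r \right)} = 4$
$C{\left(m \right)} = \left(-6 + m\right) \left(4 + m\right)$ ($C{\left(m \right)} = \left(m - 6\right) \left(m + 4\right) = \left(-6 + m\right) \left(4 + m\right)$)
$\left(V + C{\left(-6 \right)}\right) 2 = \left(3 - \left(12 - 36\right)\right) 2 = \left(3 + \left(-24 + 36 + 12\right)\right) 2 = \left(3 + 24\right) 2 = 27 \cdot 2 = 54$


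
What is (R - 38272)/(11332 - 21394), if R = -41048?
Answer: 13220/1677 ≈ 7.8831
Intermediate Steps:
(R - 38272)/(11332 - 21394) = (-41048 - 38272)/(11332 - 21394) = -79320/(-10062) = -79320*(-1/10062) = 13220/1677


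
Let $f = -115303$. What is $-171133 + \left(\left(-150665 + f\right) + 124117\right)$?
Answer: $-312984$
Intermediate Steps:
$-171133 + \left(\left(-150665 + f\right) + 124117\right) = -171133 + \left(\left(-150665 - 115303\right) + 124117\right) = -171133 + \left(-265968 + 124117\right) = -171133 - 141851 = -312984$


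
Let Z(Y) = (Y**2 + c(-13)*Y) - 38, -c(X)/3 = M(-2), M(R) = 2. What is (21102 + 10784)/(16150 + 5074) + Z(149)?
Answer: 225722571/10612 ≈ 21271.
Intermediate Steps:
c(X) = -6 (c(X) = -3*2 = -6)
Z(Y) = -38 + Y**2 - 6*Y (Z(Y) = (Y**2 - 6*Y) - 38 = -38 + Y**2 - 6*Y)
(21102 + 10784)/(16150 + 5074) + Z(149) = (21102 + 10784)/(16150 + 5074) + (-38 + 149**2 - 6*149) = 31886/21224 + (-38 + 22201 - 894) = 31886*(1/21224) + 21269 = 15943/10612 + 21269 = 225722571/10612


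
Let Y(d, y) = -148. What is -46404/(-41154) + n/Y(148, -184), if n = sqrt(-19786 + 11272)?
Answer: 7734/6859 - 3*I*sqrt(946)/148 ≈ 1.1276 - 0.62346*I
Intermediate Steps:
n = 3*I*sqrt(946) (n = sqrt(-8514) = 3*I*sqrt(946) ≈ 92.271*I)
-46404/(-41154) + n/Y(148, -184) = -46404/(-41154) + (3*I*sqrt(946))/(-148) = -46404*(-1/41154) + (3*I*sqrt(946))*(-1/148) = 7734/6859 - 3*I*sqrt(946)/148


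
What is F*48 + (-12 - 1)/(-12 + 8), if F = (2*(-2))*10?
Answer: -7667/4 ≈ -1916.8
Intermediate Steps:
F = -40 (F = -4*10 = -40)
F*48 + (-12 - 1)/(-12 + 8) = -40*48 + (-12 - 1)/(-12 + 8) = -1920 - 13/(-4) = -1920 - 13*(-1/4) = -1920 + 13/4 = -7667/4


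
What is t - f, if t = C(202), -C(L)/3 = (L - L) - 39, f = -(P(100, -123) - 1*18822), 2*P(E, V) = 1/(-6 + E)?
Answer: -3516539/188 ≈ -18705.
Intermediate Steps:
P(E, V) = 1/(2*(-6 + E))
f = 3538535/188 (f = -(1/(2*(-6 + 100)) - 1*18822) = -((½)/94 - 18822) = -((½)*(1/94) - 18822) = -(1/188 - 18822) = -1*(-3538535/188) = 3538535/188 ≈ 18822.)
C(L) = 117 (C(L) = -3*((L - L) - 39) = -3*(0 - 39) = -3*(-39) = 117)
t = 117
t - f = 117 - 1*3538535/188 = 117 - 3538535/188 = -3516539/188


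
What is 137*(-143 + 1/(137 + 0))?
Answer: -19590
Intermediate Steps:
137*(-143 + 1/(137 + 0)) = 137*(-143 + 1/137) = 137*(-19590/137) = -19590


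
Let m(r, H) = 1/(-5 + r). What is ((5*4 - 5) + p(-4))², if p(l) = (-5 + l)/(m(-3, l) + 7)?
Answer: 567009/3025 ≈ 187.44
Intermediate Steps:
p(l) = -8/11 + 8*l/55 (p(l) = (-5 + l)/(1/(-5 - 3) + 7) = (-5 + l)/(1/(-8) + 7) = (-5 + l)/(-⅛ + 7) = (-5 + l)/(55/8) = (-5 + l)*(8/55) = -8/11 + 8*l/55)
((5*4 - 5) + p(-4))² = ((5*4 - 5) + (-8/11 + (8/55)*(-4)))² = ((20 - 5) + (-8/11 - 32/55))² = (15 - 72/55)² = (753/55)² = 567009/3025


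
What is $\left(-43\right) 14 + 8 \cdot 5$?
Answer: $-562$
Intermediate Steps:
$\left(-43\right) 14 + 8 \cdot 5 = -602 + 40 = -562$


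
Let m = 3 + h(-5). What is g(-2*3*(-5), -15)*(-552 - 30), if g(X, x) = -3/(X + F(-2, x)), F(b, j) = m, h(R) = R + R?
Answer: 1746/23 ≈ 75.913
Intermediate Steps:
h(R) = 2*R
m = -7 (m = 3 + 2*(-5) = 3 - 10 = -7)
F(b, j) = -7
g(X, x) = -3/(-7 + X) (g(X, x) = -3/(X - 7) = -3/(-7 + X))
g(-2*3*(-5), -15)*(-552 - 30) = (-3/(-7 - 2*3*(-5)))*(-552 - 30) = -3/(-7 - 6*(-5))*(-582) = -3/(-7 + 30)*(-582) = -3/23*(-582) = 1746/23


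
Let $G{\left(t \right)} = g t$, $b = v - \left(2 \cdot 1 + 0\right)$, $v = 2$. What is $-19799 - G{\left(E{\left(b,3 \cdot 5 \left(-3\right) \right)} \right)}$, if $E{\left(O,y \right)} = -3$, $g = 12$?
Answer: $-19763$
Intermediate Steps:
$b = 0$ ($b = 2 - \left(2 \cdot 1 + 0\right) = 2 - \left(2 + 0\right) = 2 - 2 = 0$)
$G{\left(t \right)} = 12 t$
$-19799 - G{\left(E{\left(b,3 \cdot 5 \left(-3\right) \right)} \right)} = -19799 - 12 \left(-3\right) = -19799 - -36 = -19799 + 36 = -19763$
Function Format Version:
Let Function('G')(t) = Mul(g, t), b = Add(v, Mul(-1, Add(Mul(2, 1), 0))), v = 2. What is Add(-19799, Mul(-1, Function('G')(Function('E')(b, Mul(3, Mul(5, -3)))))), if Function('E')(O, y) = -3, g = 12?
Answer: -19763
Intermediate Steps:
b = 0 (b = Add(2, Mul(-1, Add(Mul(2, 1), 0))) = Add(2, Mul(-1, Add(2, 0))) = Add(2, Mul(-1, 2)) = Add(2, -2) = 0)
Function('G')(t) = Mul(12, t)
Add(-19799, Mul(-1, Function('G')(Function('E')(b, Mul(3, Mul(5, -3)))))) = Add(-19799, Mul(-1, Mul(12, -3))) = Add(-19799, Mul(-1, -36)) = Add(-19799, 36) = -19763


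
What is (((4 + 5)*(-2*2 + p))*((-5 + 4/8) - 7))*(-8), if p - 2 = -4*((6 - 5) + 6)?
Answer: -24840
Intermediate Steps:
p = -26 (p = 2 - 4*((6 - 5) + 6) = 2 - 4*(1 + 6) = 2 - 4*7 = 2 - 28 = -26)
(((4 + 5)*(-2*2 + p))*((-5 + 4/8) - 7))*(-8) = (((4 + 5)*(-2*2 - 26))*((-5 + 4/8) - 7))*(-8) = ((9*(-4 - 26))*((-5 + 4*(⅛)) - 7))*(-8) = ((9*(-30))*((-5 + ½) - 7))*(-8) = -270*(-9/2 - 7)*(-8) = -270*(-23/2)*(-8) = 3105*(-8) = -24840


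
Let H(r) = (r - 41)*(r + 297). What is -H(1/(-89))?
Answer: 96476800/7921 ≈ 12180.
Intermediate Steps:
H(r) = (-41 + r)*(297 + r)
-H(1/(-89)) = -(-12177 + (1/(-89))² + 256/(-89)) = -(-12177 + (-1/89)² + 256*(-1/89)) = -(-12177 + 1/7921 - 256/89) = -1*(-96476800/7921) = 96476800/7921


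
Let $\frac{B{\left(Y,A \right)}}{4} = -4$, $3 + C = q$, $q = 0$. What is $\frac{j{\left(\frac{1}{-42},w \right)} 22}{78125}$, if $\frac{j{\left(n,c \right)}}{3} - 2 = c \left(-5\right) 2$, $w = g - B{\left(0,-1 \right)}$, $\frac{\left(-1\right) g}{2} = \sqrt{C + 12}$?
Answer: $- \frac{6468}{78125} \approx -0.08279$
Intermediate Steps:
$C = -3$ ($C = -3 + 0 = -3$)
$B{\left(Y,A \right)} = -16$ ($B{\left(Y,A \right)} = 4 \left(-4\right) = -16$)
$g = -6$ ($g = - 2 \sqrt{-3 + 12} = - 2 \sqrt{9} = \left(-2\right) 3 = -6$)
$w = 10$ ($w = -6 - -16 = -6 + 16 = 10$)
$j{\left(n,c \right)} = 6 - 30 c$ ($j{\left(n,c \right)} = 6 + 3 c \left(-5\right) 2 = 6 + 3 - 5 c 2 = 6 + 3 \left(- 10 c\right) = 6 - 30 c$)
$\frac{j{\left(\frac{1}{-42},w \right)} 22}{78125} = \frac{\left(6 - 300\right) 22}{78125} = \left(6 - 300\right) 22 \cdot \frac{1}{78125} = \left(-294\right) 22 \cdot \frac{1}{78125} = \left(-6468\right) \frac{1}{78125} = - \frac{6468}{78125}$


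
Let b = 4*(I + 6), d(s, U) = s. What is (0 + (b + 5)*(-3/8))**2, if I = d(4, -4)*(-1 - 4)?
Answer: 23409/64 ≈ 365.77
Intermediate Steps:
I = -20 (I = 4*(-1 - 4) = 4*(-5) = -20)
b = -56 (b = 4*(-20 + 6) = 4*(-14) = -56)
(0 + (b + 5)*(-3/8))**2 = (0 + (-56 + 5)*(-3/8))**2 = (0 - (-153)/8)**2 = (0 - 51*(-3/8))**2 = (0 + 153/8)**2 = (153/8)**2 = 23409/64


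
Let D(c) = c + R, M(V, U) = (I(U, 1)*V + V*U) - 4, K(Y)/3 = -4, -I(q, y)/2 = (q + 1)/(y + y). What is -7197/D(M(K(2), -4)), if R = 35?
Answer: -7197/43 ≈ -167.37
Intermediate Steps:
I(q, y) = -(1 + q)/y (I(q, y) = -2*(q + 1)/(y + y) = -2*(1 + q)/(2*y) = -2*(1 + q)*1/(2*y) = -(1 + q)/y)
K(Y) = -12 (K(Y) = 3*(-4) = -12)
M(V, U) = -4 + U*V + V*(-1 - U) (M(V, U) = (((-1 - U)/1)*V + V*U) - 4 = ((1*(-1 - U))*V + U*V) - 4 = ((-1 - U)*V + U*V) - 4 = (V*(-1 - U) + U*V) - 4 = (U*V + V*(-1 - U)) - 4 = -4 + U*V + V*(-1 - U))
D(c) = 35 + c (D(c) = c + 35 = 35 + c)
-7197/D(M(K(2), -4)) = -7197/(35 + (-4 - 1*(-12))) = -7197/(35 + (-4 + 12)) = -7197/(35 + 8) = -7197/43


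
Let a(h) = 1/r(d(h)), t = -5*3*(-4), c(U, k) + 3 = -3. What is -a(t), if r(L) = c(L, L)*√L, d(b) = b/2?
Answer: √30/180 ≈ 0.030429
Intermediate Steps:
d(b) = b/2 (d(b) = b*(½) = b/2)
c(U, k) = -6 (c(U, k) = -3 - 3 = -6)
r(L) = -6*√L
t = 60 (t = -15*(-4) = 60)
a(h) = -√2/(6*√h) (a(h) = 1/(-6*√2*√h/2) = 1/(-3*√2*√h) = -√2/(6*√h))
-a(t) = -(-1)*√2/(6*√60) = -(-1)*√2*√15/30/6 = -(-1)*√30/180 = √30/180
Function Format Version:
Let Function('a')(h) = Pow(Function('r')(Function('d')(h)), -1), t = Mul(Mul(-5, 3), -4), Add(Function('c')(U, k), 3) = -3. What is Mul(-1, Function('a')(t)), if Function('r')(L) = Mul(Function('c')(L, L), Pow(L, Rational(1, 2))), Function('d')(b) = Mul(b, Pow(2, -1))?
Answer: Mul(Rational(1, 180), Pow(30, Rational(1, 2))) ≈ 0.030429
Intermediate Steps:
Function('d')(b) = Mul(Rational(1, 2), b) (Function('d')(b) = Mul(b, Rational(1, 2)) = Mul(Rational(1, 2), b))
Function('c')(U, k) = -6 (Function('c')(U, k) = Add(-3, -3) = -6)
Function('r')(L) = Mul(-6, Pow(L, Rational(1, 2)))
t = 60 (t = Mul(-15, -4) = 60)
Function('a')(h) = Mul(Rational(-1, 6), Pow(2, Rational(1, 2)), Pow(h, Rational(-1, 2))) (Function('a')(h) = Pow(Mul(-6, Pow(Mul(Rational(1, 2), h), Rational(1, 2))), -1) = Pow(Mul(-6, Mul(Rational(1, 2), Pow(2, Rational(1, 2)), Pow(h, Rational(1, 2)))), -1) = Pow(Mul(-3, Pow(2, Rational(1, 2)), Pow(h, Rational(1, 2))), -1) = Mul(Rational(-1, 6), Pow(2, Rational(1, 2)), Pow(h, Rational(-1, 2))))
Mul(-1, Function('a')(t)) = Mul(-1, Mul(Rational(-1, 6), Pow(2, Rational(1, 2)), Pow(60, Rational(-1, 2)))) = Mul(-1, Mul(Rational(-1, 6), Pow(2, Rational(1, 2)), Mul(Rational(1, 30), Pow(15, Rational(1, 2))))) = Mul(-1, Mul(Rational(-1, 180), Pow(30, Rational(1, 2)))) = Mul(Rational(1, 180), Pow(30, Rational(1, 2)))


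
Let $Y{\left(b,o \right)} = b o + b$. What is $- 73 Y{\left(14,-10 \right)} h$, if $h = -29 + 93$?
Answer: $588672$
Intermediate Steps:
$Y{\left(b,o \right)} = b + b o$
$h = 64$
$- 73 Y{\left(14,-10 \right)} h = - 73 \cdot 14 \left(1 - 10\right) 64 = - 73 \cdot 14 \left(-9\right) 64 = \left(-73\right) \left(-126\right) 64 = 9198 \cdot 64 = 588672$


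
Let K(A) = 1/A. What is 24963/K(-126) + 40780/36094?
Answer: -56763894496/18047 ≈ -3.1453e+6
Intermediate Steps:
24963/K(-126) + 40780/36094 = 24963/(1/(-126)) + 40780/36094 = 24963/(-1/126) + 40780*(1/36094) = 24963*(-126) + 20390/18047 = -3145338 + 20390/18047 = -56763894496/18047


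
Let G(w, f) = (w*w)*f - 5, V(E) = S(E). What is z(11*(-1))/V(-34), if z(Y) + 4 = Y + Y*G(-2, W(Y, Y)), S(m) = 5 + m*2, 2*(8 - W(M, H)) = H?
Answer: 554/63 ≈ 8.7937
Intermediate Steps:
W(M, H) = 8 - H/2
S(m) = 5 + 2*m
V(E) = 5 + 2*E
G(w, f) = -5 + f*w² (G(w, f) = w²*f - 5 = f*w² - 5 = -5 + f*w²)
z(Y) = -4 + Y + Y*(27 - 2*Y) (z(Y) = -4 + (Y + Y*(-5 + (8 - Y/2)*(-2)²)) = -4 + (Y + Y*(-5 + (8 - Y/2)*4)) = -4 + (Y + Y*(-5 + (32 - 2*Y))) = -4 + (Y + Y*(27 - 2*Y)) = -4 + Y + Y*(27 - 2*Y))
z(11*(-1))/V(-34) = (-4 + 11*(-1) - 11*(-1)*(-27 + 2*(11*(-1))))/(5 + 2*(-34)) = (-4 - 11 - 1*(-11)*(-27 + 2*(-11)))/(5 - 68) = (-4 - 11 - 1*(-11)*(-27 - 22))/(-63) = (-4 - 11 - 1*(-11)*(-49))*(-1/63) = (-4 - 11 - 539)*(-1/63) = -554*(-1/63) = 554/63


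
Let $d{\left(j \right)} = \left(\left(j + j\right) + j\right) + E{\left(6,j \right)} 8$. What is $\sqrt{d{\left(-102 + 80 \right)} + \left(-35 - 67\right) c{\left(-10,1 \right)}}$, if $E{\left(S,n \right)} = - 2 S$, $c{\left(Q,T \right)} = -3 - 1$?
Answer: $\sqrt{246} \approx 15.684$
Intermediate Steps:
$c{\left(Q,T \right)} = -4$ ($c{\left(Q,T \right)} = -3 - 1 = -4$)
$d{\left(j \right)} = -96 + 3 j$ ($d{\left(j \right)} = \left(\left(j + j\right) + j\right) + \left(-2\right) 6 \cdot 8 = \left(2 j + j\right) - 96 = 3 j - 96 = -96 + 3 j$)
$\sqrt{d{\left(-102 + 80 \right)} + \left(-35 - 67\right) c{\left(-10,1 \right)}} = \sqrt{\left(-96 + 3 \left(-102 + 80\right)\right) + \left(-35 - 67\right) \left(-4\right)} = \sqrt{\left(-96 + 3 \left(-22\right)\right) - -408} = \sqrt{\left(-96 - 66\right) + 408} = \sqrt{-162 + 408} = \sqrt{246}$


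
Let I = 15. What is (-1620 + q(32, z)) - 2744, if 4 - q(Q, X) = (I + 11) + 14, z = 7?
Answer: -4400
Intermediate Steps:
q(Q, X) = -36 (q(Q, X) = 4 - ((15 + 11) + 14) = 4 - (26 + 14) = 4 - 1*40 = 4 - 40 = -36)
(-1620 + q(32, z)) - 2744 = (-1620 - 36) - 2744 = -1656 - 2744 = -4400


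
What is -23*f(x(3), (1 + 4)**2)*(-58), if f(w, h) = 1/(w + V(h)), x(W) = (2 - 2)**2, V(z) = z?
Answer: 1334/25 ≈ 53.360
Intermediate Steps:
x(W) = 0 (x(W) = 0**2 = 0)
f(w, h) = 1/(h + w) (f(w, h) = 1/(w + h) = 1/(h + w))
-23*f(x(3), (1 + 4)**2)*(-58) = -23/((1 + 4)**2 + 0)*(-58) = -23/(5**2 + 0)*(-58) = -23/(25 + 0)*(-58) = -23/25*(-58) = 1334/25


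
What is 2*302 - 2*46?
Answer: 512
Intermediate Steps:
2*302 - 2*46 = 604 - 92 = 512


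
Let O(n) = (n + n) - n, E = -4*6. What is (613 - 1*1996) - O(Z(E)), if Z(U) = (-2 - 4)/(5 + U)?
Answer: -26283/19 ≈ -1383.3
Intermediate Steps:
E = -24
Z(U) = -6/(5 + U)
O(n) = n (O(n) = 2*n - n = n)
(613 - 1*1996) - O(Z(E)) = (613 - 1*1996) - (-6)/(5 - 24) = (613 - 1996) - (-6)/(-19) = -1383 - (-6)*(-1)/19 = -1383 - 1*6/19 = -1383 - 6/19 = -26283/19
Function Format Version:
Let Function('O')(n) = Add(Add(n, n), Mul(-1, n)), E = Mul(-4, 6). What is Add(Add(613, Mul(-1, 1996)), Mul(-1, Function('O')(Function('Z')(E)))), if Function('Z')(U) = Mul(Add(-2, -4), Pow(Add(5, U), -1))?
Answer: Rational(-26283, 19) ≈ -1383.3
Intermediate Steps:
E = -24
Function('Z')(U) = Mul(-6, Pow(Add(5, U), -1))
Function('O')(n) = n (Function('O')(n) = Add(Mul(2, n), Mul(-1, n)) = n)
Add(Add(613, Mul(-1, 1996)), Mul(-1, Function('O')(Function('Z')(E)))) = Add(Add(613, Mul(-1, 1996)), Mul(-1, Mul(-6, Pow(Add(5, -24), -1)))) = Add(Add(613, -1996), Mul(-1, Mul(-6, Pow(-19, -1)))) = Add(-1383, Mul(-1, Mul(-6, Rational(-1, 19)))) = Add(-1383, Mul(-1, Rational(6, 19))) = Add(-1383, Rational(-6, 19)) = Rational(-26283, 19)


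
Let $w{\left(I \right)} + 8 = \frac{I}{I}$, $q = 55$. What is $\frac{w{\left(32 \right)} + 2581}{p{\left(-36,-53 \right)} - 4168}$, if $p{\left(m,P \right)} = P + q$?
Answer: $- \frac{1287}{2083} \approx -0.61786$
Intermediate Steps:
$w{\left(I \right)} = -7$ ($w{\left(I \right)} = -8 + \frac{I}{I} = -8 + 1 = -7$)
$p{\left(m,P \right)} = 55 + P$ ($p{\left(m,P \right)} = P + 55 = 55 + P$)
$\frac{w{\left(32 \right)} + 2581}{p{\left(-36,-53 \right)} - 4168} = \frac{-7 + 2581}{\left(55 - 53\right) - 4168} = \frac{2574}{2 - 4168} = \frac{2574}{-4166} = 2574 \left(- \frac{1}{4166}\right) = - \frac{1287}{2083}$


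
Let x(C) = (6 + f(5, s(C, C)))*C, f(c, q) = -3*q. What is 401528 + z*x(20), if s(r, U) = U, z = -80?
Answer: 487928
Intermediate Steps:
x(C) = C*(6 - 3*C) (x(C) = (6 - 3*C)*C = C*(6 - 3*C))
401528 + z*x(20) = 401528 - 240*20*(2 - 1*20) = 401528 - 240*20*(2 - 20) = 401528 - 240*20*(-18) = 401528 - 80*(-1080) = 401528 + 86400 = 487928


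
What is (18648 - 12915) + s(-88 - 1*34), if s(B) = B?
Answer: 5611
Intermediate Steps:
(18648 - 12915) + s(-88 - 1*34) = (18648 - 12915) + (-88 - 1*34) = 5733 + (-88 - 34) = 5733 - 122 = 5611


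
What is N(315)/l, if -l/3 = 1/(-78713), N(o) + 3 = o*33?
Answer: 272661832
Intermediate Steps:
N(o) = -3 + 33*o (N(o) = -3 + o*33 = -3 + 33*o)
l = 3/78713 (l = -3/(-78713) = -3*(-1/78713) = 3/78713 ≈ 3.8113e-5)
N(315)/l = (-3 + 33*315)/(3/78713) = (-3 + 10395)*(78713/3) = 10392*(78713/3) = 272661832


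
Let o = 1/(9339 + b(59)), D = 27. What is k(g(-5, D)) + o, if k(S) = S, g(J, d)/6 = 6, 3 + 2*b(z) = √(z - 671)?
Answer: 1395029098/38750693 - 4*I*√17/116252079 ≈ 36.0 - 1.4187e-7*I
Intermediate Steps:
b(z) = -3/2 + √(-671 + z)/2 (b(z) = -3/2 + √(z - 671)/2 = -3/2 + √(-671 + z)/2)
o = 1/(18675/2 + 3*I*√17) (o = 1/(9339 + (-3/2 + √(-671 + 59)/2)) = 1/(9339 + (-3/2 + √(-612)/2)) = 1/(9339 + (-3/2 + (6*I*√17)/2)) = 1/(9339 + (-3/2 + 3*I*√17)) = 1/(18675/2 + 3*I*√17) ≈ 0.00010709 - 1.419e-7*I)
g(J, d) = 36 (g(J, d) = 6*6 = 36)
k(g(-5, D)) + o = 36 + (4150/38750693 - 4*I*√17/116252079) = 1395029098/38750693 - 4*I*√17/116252079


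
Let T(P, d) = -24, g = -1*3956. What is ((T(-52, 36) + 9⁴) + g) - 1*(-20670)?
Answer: 23251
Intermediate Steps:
g = -3956
((T(-52, 36) + 9⁴) + g) - 1*(-20670) = ((-24 + 9⁴) - 3956) - 1*(-20670) = ((-24 + 6561) - 3956) + 20670 = (6537 - 3956) + 20670 = 2581 + 20670 = 23251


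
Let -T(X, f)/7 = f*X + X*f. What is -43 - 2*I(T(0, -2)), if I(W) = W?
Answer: -43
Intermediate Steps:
T(X, f) = -14*X*f (T(X, f) = -7*(f*X + X*f) = -7*(X*f + X*f) = -14*X*f)
-43 - 2*I(T(0, -2)) = -43 - (-28)*0*(-2) = -43 - 2*0 = -43 + 0 = -43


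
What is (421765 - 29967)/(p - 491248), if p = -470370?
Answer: -195899/480809 ≈ -0.40744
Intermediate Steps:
(421765 - 29967)/(p - 491248) = (421765 - 29967)/(-470370 - 491248) = 391798/(-961618) = 391798*(-1/961618) = -195899/480809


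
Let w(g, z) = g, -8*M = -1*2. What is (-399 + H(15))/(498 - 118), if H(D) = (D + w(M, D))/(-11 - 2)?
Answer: -20809/19760 ≈ -1.0531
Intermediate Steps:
M = ¼ (M = -(-1)*2/8 = -⅛*(-2) = ¼ ≈ 0.25000)
H(D) = -1/52 - D/13 (H(D) = (D + ¼)/(-11 - 2) = (¼ + D)/(-13) = (¼ + D)*(-1/13) = -1/52 - D/13)
(-399 + H(15))/(498 - 118) = (-399 + (-1/52 - 1/13*15))/(498 - 118) = (-399 + (-1/52 - 15/13))/380 = (-399 - 61/52)*(1/380) = -20809/52*1/380 = -20809/19760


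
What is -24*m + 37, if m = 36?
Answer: -827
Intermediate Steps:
-24*m + 37 = -24*36 + 37 = -864 + 37 = -827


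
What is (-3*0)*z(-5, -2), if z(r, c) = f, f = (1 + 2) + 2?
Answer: 0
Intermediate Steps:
f = 5 (f = 3 + 2 = 5)
z(r, c) = 5
(-3*0)*z(-5, -2) = -3*0*5 = 0*5 = 0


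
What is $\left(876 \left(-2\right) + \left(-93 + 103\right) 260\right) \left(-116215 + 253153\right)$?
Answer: $116123424$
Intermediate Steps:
$\left(876 \left(-2\right) + \left(-93 + 103\right) 260\right) \left(-116215 + 253153\right) = \left(-1752 + 10 \cdot 260\right) 136938 = \left(-1752 + 2600\right) 136938 = 848 \cdot 136938 = 116123424$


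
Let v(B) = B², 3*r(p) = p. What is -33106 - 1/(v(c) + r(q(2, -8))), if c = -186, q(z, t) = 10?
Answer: -3436336591/103798 ≈ -33106.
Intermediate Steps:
r(p) = p/3
-33106 - 1/(v(c) + r(q(2, -8))) = -33106 - 1/((-186)² + (⅓)*10) = -33106 - 1/(34596 + 10/3) = -33106 - 1/103798/3 = -33106 - 1*3/103798 = -33106 - 3/103798 = -3436336591/103798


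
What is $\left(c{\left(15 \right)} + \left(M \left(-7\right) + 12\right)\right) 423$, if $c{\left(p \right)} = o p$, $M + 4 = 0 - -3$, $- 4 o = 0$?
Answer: $8037$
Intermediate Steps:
$o = 0$ ($o = \left(- \frac{1}{4}\right) 0 = 0$)
$M = -1$ ($M = -4 + \left(0 - -3\right) = -4 + \left(0 + 3\right) = -4 + 3 = -1$)
$c{\left(p \right)} = 0$ ($c{\left(p \right)} = 0 p = 0$)
$\left(c{\left(15 \right)} + \left(M \left(-7\right) + 12\right)\right) 423 = \left(0 + \left(\left(-1\right) \left(-7\right) + 12\right)\right) 423 = \left(0 + \left(7 + 12\right)\right) 423 = \left(0 + 19\right) 423 = 19 \cdot 423 = 8037$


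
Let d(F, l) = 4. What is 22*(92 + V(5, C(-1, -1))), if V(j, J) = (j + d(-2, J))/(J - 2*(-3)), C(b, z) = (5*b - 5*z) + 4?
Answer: 10219/5 ≈ 2043.8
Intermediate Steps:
C(b, z) = 4 - 5*z + 5*b (C(b, z) = (-5*z + 5*b) + 4 = 4 - 5*z + 5*b)
V(j, J) = (4 + j)/(6 + J) (V(j, J) = (j + 4)/(J - 2*(-3)) = (4 + j)/(J + 6) = (4 + j)/(6 + J))
22*(92 + V(5, C(-1, -1))) = 22*(92 + (4 + 5)/(6 + (4 - 5*(-1) + 5*(-1)))) = 22*(92 + 9/(6 + (4 + 5 - 5))) = 22*(92 + 9/(6 + 4)) = 22*(92 + 9/10) = 22*(929/10) = 10219/5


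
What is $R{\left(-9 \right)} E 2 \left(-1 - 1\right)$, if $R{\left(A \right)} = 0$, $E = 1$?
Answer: $0$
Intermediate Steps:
$R{\left(-9 \right)} E 2 \left(-1 - 1\right) = 0 \cdot 1 \cdot 2 \left(-1 - 1\right) = 0 \cdot 2 \left(-1 - 1\right) = 0 \cdot 2 \left(-2\right) = 0 \left(-4\right) = 0$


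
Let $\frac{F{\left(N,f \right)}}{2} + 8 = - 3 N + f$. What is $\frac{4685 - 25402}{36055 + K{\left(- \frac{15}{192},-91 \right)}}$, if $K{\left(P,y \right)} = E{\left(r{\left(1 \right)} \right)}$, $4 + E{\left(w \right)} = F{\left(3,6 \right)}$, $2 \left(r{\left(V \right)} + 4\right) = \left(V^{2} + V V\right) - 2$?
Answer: $- \frac{20717}{36029} \approx -0.57501$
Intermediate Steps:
$F{\left(N,f \right)} = -16 - 6 N + 2 f$ ($F{\left(N,f \right)} = -16 + 2 \left(- 3 N + f\right) = -16 + 2 \left(f - 3 N\right) = -16 - \left(- 2 f + 6 N\right) = -16 - 6 N + 2 f$)
$r{\left(V \right)} = -5 + V^{2}$ ($r{\left(V \right)} = -4 + \frac{\left(V^{2} + V V\right) - 2}{2} = -4 + \frac{\left(V^{2} + V^{2}\right) - 2}{2} = -4 + \frac{2 V^{2} - 2}{2} = -4 + \frac{-2 + 2 V^{2}}{2} = -4 + \left(-1 + V^{2}\right) = -5 + V^{2}$)
$E{\left(w \right)} = -26$ ($E{\left(w \right)} = -4 - 22 = -26$)
$K{\left(P,y \right)} = -26$
$\frac{4685 - 25402}{36055 + K{\left(- \frac{15}{192},-91 \right)}} = \frac{4685 - 25402}{36055 - 26} = - \frac{20717}{36029}$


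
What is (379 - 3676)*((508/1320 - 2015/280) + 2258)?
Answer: -3265754017/440 ≈ -7.4222e+6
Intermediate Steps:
(379 - 3676)*((508/1320 - 2015/280) + 2258) = -3297*((508*(1/1320) - 2015*1/280) + 2258) = -3297*((127/330 - 403/56) + 2258) = -3297*(-62939/9240 + 2258) = -3297*20800981/9240 = -3265754017/440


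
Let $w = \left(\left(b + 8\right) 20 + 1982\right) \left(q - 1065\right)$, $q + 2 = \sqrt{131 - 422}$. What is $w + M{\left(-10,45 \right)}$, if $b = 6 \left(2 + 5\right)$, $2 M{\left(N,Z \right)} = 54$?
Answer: $-3181767 + 2982 i \sqrt{291} \approx -3.1818 \cdot 10^{6} + 50869.0 i$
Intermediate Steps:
$M{\left(N,Z \right)} = 27$ ($M{\left(N,Z \right)} = \frac{1}{2} \cdot 54 = 27$)
$q = -2 + i \sqrt{291}$ ($q = -2 + \sqrt{131 - 422} = -2 + \sqrt{-291} = -2 + i \sqrt{291} \approx -2.0 + 17.059 i$)
$b = 42$ ($b = 6 \cdot 7 = 42$)
$w = -3181794 + 2982 i \sqrt{291}$ ($w = \left(\left(42 + 8\right) 20 + 1982\right) \left(\left(-2 + i \sqrt{291}\right) - 1065\right) = \left(50 \cdot 20 + 1982\right) \left(-1067 + i \sqrt{291}\right) = \left(1000 + 1982\right) \left(-1067 + i \sqrt{291}\right) = 2982 \left(-1067 + i \sqrt{291}\right) = -3181794 + 2982 i \sqrt{291} \approx -3.1818 \cdot 10^{6} + 50869.0 i$)
$w + M{\left(-10,45 \right)} = \left(-3181794 + 2982 i \sqrt{291}\right) + 27 = -3181767 + 2982 i \sqrt{291}$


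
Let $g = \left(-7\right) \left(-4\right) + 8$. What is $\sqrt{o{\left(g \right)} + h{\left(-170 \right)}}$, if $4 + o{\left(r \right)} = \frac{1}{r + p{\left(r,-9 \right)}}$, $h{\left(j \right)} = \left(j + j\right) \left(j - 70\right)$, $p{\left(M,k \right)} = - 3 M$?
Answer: $\frac{\sqrt{11749822}}{12} \approx 285.65$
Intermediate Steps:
$h{\left(j \right)} = 2 j \left(-70 + j\right)$
$g = 36$ ($g = 28 + 8 = 36$)
$o{\left(r \right)} = -4 - \frac{1}{2 r}$ ($o{\left(r \right)} = -4 + \frac{1}{r - 3 r} = -4 + \frac{1}{\left(-2\right) r} = -4 - \frac{1}{2 r}$)
$\sqrt{o{\left(g \right)} + h{\left(-170 \right)}} = \sqrt{\left(-4 - \frac{1}{2 \cdot 36}\right) + 2 \left(-170\right) \left(-70 - 170\right)} = \sqrt{\left(-4 - \frac{1}{72}\right) + 2 \left(-170\right) \left(-240\right)} = \sqrt{\left(-4 - \frac{1}{72}\right) + 81600} = \sqrt{- \frac{289}{72} + 81600} = \sqrt{\frac{5874911}{72}} = \frac{\sqrt{11749822}}{12}$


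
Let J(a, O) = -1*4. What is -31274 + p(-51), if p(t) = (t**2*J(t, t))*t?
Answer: 499330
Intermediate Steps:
J(a, O) = -4
p(t) = -4*t**3 (p(t) = (t**2*(-4))*t = (-4*t**2)*t = -4*t**3)
-31274 + p(-51) = -31274 - 4*(-51)**3 = -31274 - 4*(-132651) = -31274 + 530604 = 499330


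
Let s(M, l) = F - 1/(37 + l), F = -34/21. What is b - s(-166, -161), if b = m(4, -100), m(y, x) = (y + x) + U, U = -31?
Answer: -326513/2604 ≈ -125.39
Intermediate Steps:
F = -34/21 (F = -34*1/21 = -34/21 ≈ -1.6190)
m(y, x) = -31 + x + y (m(y, x) = (y + x) - 31 = (x + y) - 31 = -31 + x + y)
s(M, l) = -34/21 - 1/(37 + l)
b = -127 (b = -31 - 100 + 4 = -127)
b - s(-166, -161) = -127 - (-1279 - 34*(-161))/(21*(37 - 161)) = -127 - (-1279 + 5474)/(21*(-124)) = -127 - (-1)*4195/(21*124) = -127 - 1*(-4195/2604) = -127 + 4195/2604 = -326513/2604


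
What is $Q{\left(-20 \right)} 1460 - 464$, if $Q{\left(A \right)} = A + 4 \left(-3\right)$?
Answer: $-47184$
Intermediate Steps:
$Q{\left(A \right)} = -12 + A$ ($Q{\left(A \right)} = A - 12 = -12 + A$)
$Q{\left(-20 \right)} 1460 - 464 = \left(-12 - 20\right) 1460 - 464 = \left(-32\right) 1460 - 464 = -46720 - 464 = -47184$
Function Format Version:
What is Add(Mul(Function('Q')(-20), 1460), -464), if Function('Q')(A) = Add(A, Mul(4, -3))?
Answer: -47184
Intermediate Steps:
Function('Q')(A) = Add(-12, A) (Function('Q')(A) = Add(A, -12) = Add(-12, A))
Add(Mul(Function('Q')(-20), 1460), -464) = Add(Mul(Add(-12, -20), 1460), -464) = Add(Mul(-32, 1460), -464) = Add(-46720, -464) = -47184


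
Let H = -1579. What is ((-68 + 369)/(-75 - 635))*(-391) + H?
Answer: -1003399/710 ≈ -1413.2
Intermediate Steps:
((-68 + 369)/(-75 - 635))*(-391) + H = ((-68 + 369)/(-75 - 635))*(-391) - 1579 = (301/(-710))*(-391) - 1579 = (301*(-1/710))*(-391) - 1579 = -301/710*(-391) - 1579 = 117691/710 - 1579 = -1003399/710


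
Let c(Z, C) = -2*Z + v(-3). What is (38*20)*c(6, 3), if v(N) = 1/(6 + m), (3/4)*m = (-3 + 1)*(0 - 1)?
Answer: -117420/13 ≈ -9032.3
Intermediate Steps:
m = 8/3 (m = 4*((-3 + 1)*(0 - 1))/3 = 4*(-2*(-1))/3 = (4/3)*2 = 8/3 ≈ 2.6667)
v(N) = 3/26 (v(N) = 1/(6 + 8/3) = 1/(26/3) = 3/26)
c(Z, C) = 3/26 - 2*Z (c(Z, C) = -2*Z + 3/26 = 3/26 - 2*Z)
(38*20)*c(6, 3) = (38*20)*(3/26 - 2*6) = 760*(3/26 - 12) = 760*(-309/26) = -117420/13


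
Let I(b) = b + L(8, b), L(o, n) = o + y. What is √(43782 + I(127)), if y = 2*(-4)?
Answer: √43909 ≈ 209.54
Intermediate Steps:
y = -8
L(o, n) = -8 + o (L(o, n) = o - 8 = -8 + o)
I(b) = b (I(b) = b + (-8 + 8) = b + 0 = b)
√(43782 + I(127)) = √(43782 + 127) = √43909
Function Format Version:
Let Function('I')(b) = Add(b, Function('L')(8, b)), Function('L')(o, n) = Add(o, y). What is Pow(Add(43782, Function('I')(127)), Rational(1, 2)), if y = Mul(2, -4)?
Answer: Pow(43909, Rational(1, 2)) ≈ 209.54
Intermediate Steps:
y = -8
Function('L')(o, n) = Add(-8, o) (Function('L')(o, n) = Add(o, -8) = Add(-8, o))
Function('I')(b) = b (Function('I')(b) = Add(b, Add(-8, 8)) = Add(b, 0) = b)
Pow(Add(43782, Function('I')(127)), Rational(1, 2)) = Pow(Add(43782, 127), Rational(1, 2)) = Pow(43909, Rational(1, 2))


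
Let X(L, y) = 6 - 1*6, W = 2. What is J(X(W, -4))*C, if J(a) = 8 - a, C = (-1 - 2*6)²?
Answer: 1352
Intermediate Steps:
C = 169 (C = (-1 - 12)² = (-13)² = 169)
X(L, y) = 0 (X(L, y) = 6 - 6 = 0)
J(X(W, -4))*C = (8 - 1*0)*169 = (8 + 0)*169 = 8*169 = 1352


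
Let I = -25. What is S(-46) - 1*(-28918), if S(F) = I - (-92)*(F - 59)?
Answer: 19233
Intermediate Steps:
S(F) = -5453 + 92*F (S(F) = -25 - (-92)*(F - 59) = -25 - (-92)*(-59 + F) = -25 - (5428 - 92*F) = -25 + (-5428 + 92*F) = -5453 + 92*F)
S(-46) - 1*(-28918) = (-5453 + 92*(-46)) - 1*(-28918) = (-5453 - 4232) + 28918 = -9685 + 28918 = 19233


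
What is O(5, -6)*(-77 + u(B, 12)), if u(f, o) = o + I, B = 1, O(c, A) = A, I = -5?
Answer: 420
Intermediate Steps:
u(f, o) = -5 + o (u(f, o) = o - 5 = -5 + o)
O(5, -6)*(-77 + u(B, 12)) = -6*(-77 + (-5 + 12)) = -6*(-77 + 7) = -6*(-70) = 420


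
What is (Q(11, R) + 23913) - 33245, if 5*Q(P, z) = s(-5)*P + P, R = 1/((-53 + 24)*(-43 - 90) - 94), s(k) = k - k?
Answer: -46649/5 ≈ -9329.8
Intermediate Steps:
s(k) = 0
R = 1/3763 (R = 1/(-29*(-133) - 94) = 1/(3857 - 94) = 1/3763 ≈ 0.00026575)
Q(P, z) = P/5 (Q(P, z) = (0*P + P)/5 = (0 + P)/5 = P/5)
(Q(11, R) + 23913) - 33245 = ((1/5)*11 + 23913) - 33245 = (11/5 + 23913) - 33245 = 119576/5 - 33245 = -46649/5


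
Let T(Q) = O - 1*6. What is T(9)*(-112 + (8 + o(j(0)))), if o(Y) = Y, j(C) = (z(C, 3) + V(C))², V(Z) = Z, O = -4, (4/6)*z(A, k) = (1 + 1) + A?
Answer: 950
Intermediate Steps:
z(A, k) = 3 + 3*A/2 (z(A, k) = 3*((1 + 1) + A)/2 = 3*(2 + A)/2 = 3 + 3*A/2)
T(Q) = -10 (T(Q) = -4 - 1*6 = -4 - 6 = -10)
j(C) = (3 + 5*C/2)² (j(C) = ((3 + 3*C/2) + C)² = (3 + 5*C/2)²)
T(9)*(-112 + (8 + o(j(0)))) = -10*(-112 + (8 + (6 + 5*0)²/4)) = -10*(-112 + (8 + (6 + 0)²/4)) = -10*(-112 + (8 + (¼)*6²)) = -10*(-112 + (8 + (¼)*36)) = -10*(-112 + (8 + 9)) = -10*(-112 + 17) = -10*(-95) = 950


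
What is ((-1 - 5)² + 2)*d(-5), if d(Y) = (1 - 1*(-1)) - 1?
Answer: 38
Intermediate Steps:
d(Y) = 1 (d(Y) = (1 + 1) - 1 = 2 - 1 = 1)
((-1 - 5)² + 2)*d(-5) = ((-1 - 5)² + 2)*1 = ((-6)² + 2)*1 = (36 + 2)*1 = 38*1 = 38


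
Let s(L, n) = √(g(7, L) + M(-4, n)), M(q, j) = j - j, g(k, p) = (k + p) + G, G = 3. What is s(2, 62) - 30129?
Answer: -30129 + 2*√3 ≈ -30126.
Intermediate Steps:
g(k, p) = 3 + k + p (g(k, p) = (k + p) + 3 = 3 + k + p)
M(q, j) = 0
s(L, n) = √(10 + L) (s(L, n) = √((3 + 7 + L) + 0) = √((10 + L) + 0) = √(10 + L))
s(2, 62) - 30129 = √(10 + 2) - 30129 = √12 - 30129 = 2*√3 - 30129 = -30129 + 2*√3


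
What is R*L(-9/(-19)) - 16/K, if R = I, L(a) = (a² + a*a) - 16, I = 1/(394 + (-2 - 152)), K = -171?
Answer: 3739/129960 ≈ 0.028770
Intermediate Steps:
I = 1/240 (I = 1/(394 - 154) = 1/240 ≈ 0.0041667)
L(a) = -16 + 2*a² (L(a) = (a² + a²) - 16 = 2*a² - 16 = -16 + 2*a²)
R = 1/240 ≈ 0.0041667
R*L(-9/(-19)) - 16/K = (-16 + 2*(-9/(-19))²)/240 - 16/(-171) = (-16 + 2*(-9*(-1/19))²)/240 - 16*(-1/171) = (-16 + 2*(9/19)²)/240 + 16/171 = (-16 + 2*(81/361))/240 + 16/171 = (-16 + 162/361)/240 + 16/171 = (1/240)*(-5614/361) + 16/171 = -2807/43320 + 16/171 = 3739/129960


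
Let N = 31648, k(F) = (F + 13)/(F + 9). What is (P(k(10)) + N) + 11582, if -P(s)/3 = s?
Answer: 821301/19 ≈ 43226.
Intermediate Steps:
k(F) = (13 + F)/(9 + F)
P(s) = -3*s
(P(k(10)) + N) + 11582 = (-3*(13 + 10)/(9 + 10) + 31648) + 11582 = (-3*23/19 + 31648) + 11582 = (-69/19 + 31648) + 11582 = 601243/19 + 11582 = 821301/19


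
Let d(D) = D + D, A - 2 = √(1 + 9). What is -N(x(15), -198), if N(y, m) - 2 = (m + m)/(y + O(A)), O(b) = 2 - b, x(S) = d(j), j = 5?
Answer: 42 + 22*√10/5 ≈ 55.914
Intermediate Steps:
A = 2 + √10 (A = 2 + √(1 + 9) = 2 + √10 ≈ 5.1623)
d(D) = 2*D
x(S) = 10 (x(S) = 2*5 = 10)
N(y, m) = 2 + 2*m/(y - √10) (N(y, m) = 2 + (m + m)/(y + (2 - (2 + √10))) = 2 + (2*m)/(y + (2 + (-2 - √10))) = 2 + (2*m)/(y - √10) = 2 + 2*m/(y - √10))
-N(x(15), -198) = -2*(-198 + 10 - √10)/(10 - √10) = -2*(-188 - √10)/(10 - √10)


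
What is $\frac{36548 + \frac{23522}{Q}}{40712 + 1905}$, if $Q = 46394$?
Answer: $\frac{847815717}{988586549} \approx 0.8576$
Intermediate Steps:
$\frac{36548 + \frac{23522}{Q}}{40712 + 1905} = \frac{36548 + \frac{23522}{46394}}{40712 + 1905} = \frac{36548 + 23522 \cdot \frac{1}{46394}}{42617} = \left(36548 + \frac{11761}{23197}\right) \frac{1}{42617} = \frac{847815717}{23197} \cdot \frac{1}{42617} = \frac{847815717}{988586549}$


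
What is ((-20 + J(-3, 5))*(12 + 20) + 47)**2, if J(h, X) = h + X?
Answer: 279841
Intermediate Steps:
J(h, X) = X + h
((-20 + J(-3, 5))*(12 + 20) + 47)**2 = ((-20 + (5 - 3))*(12 + 20) + 47)**2 = ((-20 + 2)*32 + 47)**2 = (-18*32 + 47)**2 = (-576 + 47)**2 = (-529)**2 = 279841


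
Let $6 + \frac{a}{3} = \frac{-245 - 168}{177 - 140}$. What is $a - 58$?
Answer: $- \frac{4051}{37} \approx -109.49$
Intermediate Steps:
$a = - \frac{1905}{37}$ ($a = -18 + 3 \frac{-245 - 168}{177 - 140} = -18 + 3 \left(- \frac{413}{37}\right) = -18 - \frac{1239}{37} = - \frac{1905}{37} \approx -51.487$)
$a - 58 = - \frac{1905}{37} - 58 = - \frac{4051}{37}$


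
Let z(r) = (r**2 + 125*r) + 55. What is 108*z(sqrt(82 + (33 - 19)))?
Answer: 16308 + 54000*sqrt(6) ≈ 1.4858e+5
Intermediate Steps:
z(r) = 55 + r**2 + 125*r
108*z(sqrt(82 + (33 - 19))) = 108*(55 + (sqrt(82 + (33 - 19)))**2 + 125*sqrt(82 + (33 - 19))) = 108*(55 + (sqrt(82 + 14))**2 + 125*sqrt(82 + 14)) = 108*(55 + (sqrt(96))**2 + 125*sqrt(96)) = 108*(55 + (4*sqrt(6))**2 + 125*(4*sqrt(6))) = 108*(55 + 96 + 500*sqrt(6)) = 108*(151 + 500*sqrt(6)) = 16308 + 54000*sqrt(6)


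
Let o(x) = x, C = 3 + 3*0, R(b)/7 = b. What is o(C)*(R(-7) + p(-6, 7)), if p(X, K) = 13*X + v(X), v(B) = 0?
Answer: -381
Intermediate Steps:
R(b) = 7*b
C = 3 (C = 3 + 0 = 3)
p(X, K) = 13*X (p(X, K) = 13*X + 0 = 13*X)
o(C)*(R(-7) + p(-6, 7)) = 3*(7*(-7) + 13*(-6)) = 3*(-49 - 78) = 3*(-127) = -381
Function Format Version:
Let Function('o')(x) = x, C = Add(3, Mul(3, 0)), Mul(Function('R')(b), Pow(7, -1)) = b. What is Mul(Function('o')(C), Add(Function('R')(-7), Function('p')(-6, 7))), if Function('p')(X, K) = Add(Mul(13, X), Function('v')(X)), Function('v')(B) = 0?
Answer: -381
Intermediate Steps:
Function('R')(b) = Mul(7, b)
C = 3 (C = Add(3, 0) = 3)
Function('p')(X, K) = Mul(13, X) (Function('p')(X, K) = Add(Mul(13, X), 0) = Mul(13, X))
Mul(Function('o')(C), Add(Function('R')(-7), Function('p')(-6, 7))) = Mul(3, Add(Mul(7, -7), Mul(13, -6))) = Mul(3, Add(-49, -78)) = Mul(3, -127) = -381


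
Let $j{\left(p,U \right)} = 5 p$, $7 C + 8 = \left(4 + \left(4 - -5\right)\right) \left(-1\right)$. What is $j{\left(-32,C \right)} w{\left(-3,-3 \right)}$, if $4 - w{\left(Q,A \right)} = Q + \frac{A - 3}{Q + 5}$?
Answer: $-1600$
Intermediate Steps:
$w{\left(Q,A \right)} = 4 - Q - \frac{-3 + A}{5 + Q}$ ($w{\left(Q,A \right)} = 4 - \left(Q + \frac{A - 3}{Q + 5}\right) = 4 - \left(Q + \frac{-3 + A}{5 + Q}\right) = 4 - Q - \frac{-3 + A}{5 + Q}$)
$C = -3$ ($C = - \frac{8}{7} + \frac{\left(4 + \left(4 - -5\right)\right) \left(-1\right)}{7} = - \frac{8}{7} + \frac{\left(4 + \left(4 + 5\right)\right) \left(-1\right)}{7} = - \frac{8}{7} + \frac{\left(4 + 9\right) \left(-1\right)}{7} = - \frac{8}{7} + \frac{13 \left(-1\right)}{7} = - \frac{8}{7} + \frac{1}{7} \left(-13\right) = - \frac{8}{7} - \frac{13}{7} = -3$)
$j{\left(-32,C \right)} w{\left(-3,-3 \right)} = 5 \left(-32\right) \frac{23 - -3 - -3 - \left(-3\right)^{2}}{5 - 3} = - 160 \frac{23 + 3 + 3 - 9}{2} = - 160 \cdot \frac{1}{2} \cdot 20 = \left(-160\right) 10 = -1600$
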